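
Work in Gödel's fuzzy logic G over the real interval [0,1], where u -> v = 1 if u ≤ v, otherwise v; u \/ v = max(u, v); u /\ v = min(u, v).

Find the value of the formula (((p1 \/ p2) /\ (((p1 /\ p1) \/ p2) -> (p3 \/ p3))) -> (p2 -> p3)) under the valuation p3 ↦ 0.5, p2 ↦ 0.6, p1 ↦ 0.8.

1.00

(p1 \/ p2) = max(0.8, 0.6) = 0.8
(p1 /\ p1) = min(0.8, 0.8) = 0.8
((p1 /\ p1) \/ p2) = max(0.8, 0.6) = 0.8
(p3 \/ p3) = max(0.5, 0.5) = 0.5
(((p1 /\ p1) \/ p2) -> (p3 \/ p3)): 0.8 > 0.5, so result = 0.5
((p1 \/ p2) /\ (((p1 /\ p1) \/ p2) -> (p3 \/ p3))) = min(0.8, 0.5) = 0.5
(p2 -> p3): 0.6 > 0.5, so result = 0.5
(((p1 \/ p2) /\ (((p1 /\ p1) \/ p2) -> (p3 \/ p3))) -> (p2 -> p3)): 0.5 ≤ 0.5, so result = 1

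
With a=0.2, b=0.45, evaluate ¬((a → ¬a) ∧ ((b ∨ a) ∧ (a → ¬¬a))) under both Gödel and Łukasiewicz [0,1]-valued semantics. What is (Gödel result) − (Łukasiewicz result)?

Gödel evaluation:
  ¬a: Gödel ¬ of 0.2 = 0 (operand ≠ 0)
  (a → ¬a): 0.2 > 0, so result = 0
  (b ∨ a) = max(0.45, 0.2) = 0.45
  ¬a: Gödel ¬ of 0.2 = 0 (operand ≠ 0)
  ¬¬a: Gödel ¬ of 0 = 1 (operand is 0)
  (a → ¬¬a): 0.2 ≤ 1, so result = 1
  ((b ∨ a) ∧ (a → ¬¬a)) = min(0.45, 1) = 0.45
  ((a → ¬a) ∧ ((b ∨ a) ∧ (a → ¬¬a))) = min(0, 0.45) = 0
  ¬((a → ¬a) ∧ ((b ∨ a) ∧ (a → ¬¬a))): Gödel ¬ of 0 = 1 (operand is 0)
  Gödel value = 1
Łukasiewicz evaluation:
  ¬a: Łukasiewicz ¬ gives 1 − 0.2 = 0.8
  (a → ¬a): min(1, 1 − 0.2 + 0.8) = 1
  (b ∨ a) = max(0.45, 0.2) = 0.45
  ¬a: Łukasiewicz ¬ gives 1 − 0.2 = 0.8
  ¬¬a: Łukasiewicz ¬ gives 1 − 0.8 = 0.2
  (a → ¬¬a): min(1, 1 − 0.2 + 0.2) = 1
  ((b ∨ a) ∧ (a → ¬¬a)) = min(0.45, 1) = 0.45
  ((a → ¬a) ∧ ((b ∨ a) ∧ (a → ¬¬a))) = min(1, 0.45) = 0.45
  ¬((a → ¬a) ∧ ((b ∨ a) ∧ (a → ¬¬a))): Łukasiewicz ¬ gives 1 − 0.45 = 0.55
  Łukasiewicz value = 0.55
Difference: 1 − 0.55 = 0.45

0.45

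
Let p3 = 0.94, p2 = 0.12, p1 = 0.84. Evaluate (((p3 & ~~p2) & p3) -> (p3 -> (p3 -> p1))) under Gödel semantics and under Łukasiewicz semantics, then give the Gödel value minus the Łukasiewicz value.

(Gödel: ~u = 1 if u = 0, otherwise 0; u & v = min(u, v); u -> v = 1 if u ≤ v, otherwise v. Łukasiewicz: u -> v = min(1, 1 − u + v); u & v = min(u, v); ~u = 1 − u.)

Gödel evaluation:
  ~p2: Gödel ¬ of 0.12 = 0 (operand ≠ 0)
  ~~p2: Gödel ¬ of 0 = 1 (operand is 0)
  (p3 & ~~p2) = min(0.94, 1) = 0.94
  ((p3 & ~~p2) & p3) = min(0.94, 0.94) = 0.94
  (p3 -> p1): 0.94 > 0.84, so result = 0.84
  (p3 -> (p3 -> p1)): 0.94 > 0.84, so result = 0.84
  (((p3 & ~~p2) & p3) -> (p3 -> (p3 -> p1))): 0.94 > 0.84, so result = 0.84
  Gödel value = 0.84
Łukasiewicz evaluation:
  ~p2: Łukasiewicz ¬ gives 1 − 0.12 = 0.88
  ~~p2: Łukasiewicz ¬ gives 1 − 0.88 = 0.12
  (p3 & ~~p2) = min(0.94, 0.12) = 0.12
  ((p3 & ~~p2) & p3) = min(0.12, 0.94) = 0.12
  (p3 -> p1): min(1, 1 − 0.94 + 0.84) = 0.9
  (p3 -> (p3 -> p1)): min(1, 1 − 0.94 + 0.9) = 0.96
  (((p3 & ~~p2) & p3) -> (p3 -> (p3 -> p1))): min(1, 1 − 0.12 + 0.96) = 1
  Łukasiewicz value = 1
Difference: 0.84 − 1 = -0.16

-0.16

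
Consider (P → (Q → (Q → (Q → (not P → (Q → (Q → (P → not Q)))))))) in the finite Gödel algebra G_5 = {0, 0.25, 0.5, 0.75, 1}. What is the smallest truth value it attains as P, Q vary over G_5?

Every assignment gives 1. For instance at P = 0, Q = 0:
  not P: Gödel ¬ of 0 = 1 (operand is 0)
  not Q: Gödel ¬ of 0 = 1 (operand is 0)
  (P → not Q): 0 ≤ 1, so result = 1
  (Q → (P → not Q)): 0 ≤ 1, so result = 1
  (Q → (Q → (P → not Q))): 0 ≤ 1, so result = 1
  (not P → (Q → (Q → (P → not Q)))): 1 ≤ 1, so result = 1
  (Q → (not P → (Q → (Q → (P → not Q))))): 0 ≤ 1, so result = 1
  (Q → (Q → (not P → (Q → (Q → (P → not Q)))))): 0 ≤ 1, so result = 1
  (Q → (Q → (Q → (not P → (Q → (Q → (P → not Q))))))): 0 ≤ 1, so result = 1
  (P → (Q → (Q → (Q → (not P → (Q → (Q → (P → not Q)))))))): 0 ≤ 1, so result = 1
All 25 assignments give value 1 — the formula is a G_5-tautology.

1.00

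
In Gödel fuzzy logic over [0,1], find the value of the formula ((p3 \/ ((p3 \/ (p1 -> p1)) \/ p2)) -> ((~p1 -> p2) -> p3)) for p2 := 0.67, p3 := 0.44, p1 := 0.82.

0.44

(p1 -> p1): 0.82 ≤ 0.82, so result = 1
(p3 \/ (p1 -> p1)) = max(0.44, 1) = 1
((p3 \/ (p1 -> p1)) \/ p2) = max(1, 0.67) = 1
(p3 \/ ((p3 \/ (p1 -> p1)) \/ p2)) = max(0.44, 1) = 1
~p1: Gödel ¬ of 0.82 = 0 (operand ≠ 0)
(~p1 -> p2): 0 ≤ 0.67, so result = 1
((~p1 -> p2) -> p3): 1 > 0.44, so result = 0.44
((p3 \/ ((p3 \/ (p1 -> p1)) \/ p2)) -> ((~p1 -> p2) -> p3)): 1 > 0.44, so result = 0.44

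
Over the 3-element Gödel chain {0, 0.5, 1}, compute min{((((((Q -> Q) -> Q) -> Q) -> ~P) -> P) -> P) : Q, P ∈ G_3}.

The minimum is attained at Q = 0, P = 0.5:
  (Q -> Q): 0 ≤ 0, so result = 1
  ((Q -> Q) -> Q): 1 > 0, so result = 0
  (((Q -> Q) -> Q) -> Q): 0 ≤ 0, so result = 1
  ~P: Gödel ¬ of 0.5 = 0 (operand ≠ 0)
  ((((Q -> Q) -> Q) -> Q) -> ~P): 1 > 0, so result = 0
  (((((Q -> Q) -> Q) -> Q) -> ~P) -> P): 0 ≤ 0.5, so result = 1
  ((((((Q -> Q) -> Q) -> Q) -> ~P) -> P) -> P): 1 > 0.5, so result = 0.5
Checking all 9 assignments confirms none give a value below 0.50.

0.50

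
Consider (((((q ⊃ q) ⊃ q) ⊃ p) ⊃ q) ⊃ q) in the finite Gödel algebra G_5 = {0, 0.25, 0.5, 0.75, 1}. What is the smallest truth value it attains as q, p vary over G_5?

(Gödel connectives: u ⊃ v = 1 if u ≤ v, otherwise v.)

0.25

The minimum is attained at q = 0.25, p = 0:
  (q ⊃ q): 0.25 ≤ 0.25, so result = 1
  ((q ⊃ q) ⊃ q): 1 > 0.25, so result = 0.25
  (((q ⊃ q) ⊃ q) ⊃ p): 0.25 > 0, so result = 0
  ((((q ⊃ q) ⊃ q) ⊃ p) ⊃ q): 0 ≤ 0.25, so result = 1
  (((((q ⊃ q) ⊃ q) ⊃ p) ⊃ q) ⊃ q): 1 > 0.25, so result = 0.25
Checking all 25 assignments confirms none give a value below 0.25.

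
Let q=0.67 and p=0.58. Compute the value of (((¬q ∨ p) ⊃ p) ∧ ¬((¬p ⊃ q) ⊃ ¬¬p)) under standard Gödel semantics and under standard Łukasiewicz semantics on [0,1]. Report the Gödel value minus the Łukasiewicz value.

Gödel evaluation:
  ¬q: Gödel ¬ of 0.67 = 0 (operand ≠ 0)
  (¬q ∨ p) = max(0, 0.58) = 0.58
  ((¬q ∨ p) ⊃ p): 0.58 ≤ 0.58, so result = 1
  ¬p: Gödel ¬ of 0.58 = 0 (operand ≠ 0)
  (¬p ⊃ q): 0 ≤ 0.67, so result = 1
  ¬p: Gödel ¬ of 0.58 = 0 (operand ≠ 0)
  ¬¬p: Gödel ¬ of 0 = 1 (operand is 0)
  ((¬p ⊃ q) ⊃ ¬¬p): 1 ≤ 1, so result = 1
  ¬((¬p ⊃ q) ⊃ ¬¬p): Gödel ¬ of 1 = 0 (operand ≠ 0)
  (((¬q ∨ p) ⊃ p) ∧ ¬((¬p ⊃ q) ⊃ ¬¬p)) = min(1, 0) = 0
  Gödel value = 0
Łukasiewicz evaluation:
  ¬q: Łukasiewicz ¬ gives 1 − 0.67 = 0.33
  (¬q ∨ p) = max(0.33, 0.58) = 0.58
  ((¬q ∨ p) ⊃ p): min(1, 1 − 0.58 + 0.58) = 1
  ¬p: Łukasiewicz ¬ gives 1 − 0.58 = 0.42
  (¬p ⊃ q): min(1, 1 − 0.42 + 0.67) = 1
  ¬p: Łukasiewicz ¬ gives 1 − 0.58 = 0.42
  ¬¬p: Łukasiewicz ¬ gives 1 − 0.42 = 0.58
  ((¬p ⊃ q) ⊃ ¬¬p): min(1, 1 − 1 + 0.58) = 0.58
  ¬((¬p ⊃ q) ⊃ ¬¬p): Łukasiewicz ¬ gives 1 − 0.58 = 0.42
  (((¬q ∨ p) ⊃ p) ∧ ¬((¬p ⊃ q) ⊃ ¬¬p)) = min(1, 0.42) = 0.42
  Łukasiewicz value = 0.42
Difference: 0 − 0.42 = -0.42

-0.42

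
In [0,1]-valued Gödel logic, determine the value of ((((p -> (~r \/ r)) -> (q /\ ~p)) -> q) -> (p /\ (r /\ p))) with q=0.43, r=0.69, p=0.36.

0.36

~r: Gödel ¬ of 0.69 = 0 (operand ≠ 0)
(~r \/ r) = max(0, 0.69) = 0.69
(p -> (~r \/ r)): 0.36 ≤ 0.69, so result = 1
~p: Gödel ¬ of 0.36 = 0 (operand ≠ 0)
(q /\ ~p) = min(0.43, 0) = 0
((p -> (~r \/ r)) -> (q /\ ~p)): 1 > 0, so result = 0
(((p -> (~r \/ r)) -> (q /\ ~p)) -> q): 0 ≤ 0.43, so result = 1
(r /\ p) = min(0.69, 0.36) = 0.36
(p /\ (r /\ p)) = min(0.36, 0.36) = 0.36
((((p -> (~r \/ r)) -> (q /\ ~p)) -> q) -> (p /\ (r /\ p))): 1 > 0.36, so result = 0.36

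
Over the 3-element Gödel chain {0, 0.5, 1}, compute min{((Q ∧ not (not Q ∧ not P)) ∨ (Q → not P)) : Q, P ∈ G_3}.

0.50

The minimum is attained at Q = 0.5, P = 0.5:
  not Q: Gödel ¬ of 0.5 = 0 (operand ≠ 0)
  not P: Gödel ¬ of 0.5 = 0 (operand ≠ 0)
  (not Q ∧ not P) = min(0, 0) = 0
  not (not Q ∧ not P): Gödel ¬ of 0 = 1 (operand is 0)
  (Q ∧ not (not Q ∧ not P)) = min(0.5, 1) = 0.5
  not P: Gödel ¬ of 0.5 = 0 (operand ≠ 0)
  (Q → not P): 0.5 > 0, so result = 0
  ((Q ∧ not (not Q ∧ not P)) ∨ (Q → not P)) = max(0.5, 0) = 0.5
Checking all 9 assignments confirms none give a value below 0.50.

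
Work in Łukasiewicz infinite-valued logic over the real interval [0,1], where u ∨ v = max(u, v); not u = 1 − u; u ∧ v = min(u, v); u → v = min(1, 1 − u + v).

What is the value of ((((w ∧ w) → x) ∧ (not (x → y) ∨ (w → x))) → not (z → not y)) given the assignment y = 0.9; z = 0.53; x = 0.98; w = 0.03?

0.43

(w ∧ w) = min(0.03, 0.03) = 0.03
((w ∧ w) → x): min(1, 1 − 0.03 + 0.98) = 1
(x → y): min(1, 1 − 0.98 + 0.9) = 0.92
not (x → y): Łukasiewicz ¬ gives 1 − 0.92 = 0.08
(w → x): min(1, 1 − 0.03 + 0.98) = 1
(not (x → y) ∨ (w → x)) = max(0.08, 1) = 1
(((w ∧ w) → x) ∧ (not (x → y) ∨ (w → x))) = min(1, 1) = 1
not y: Łukasiewicz ¬ gives 1 − 0.9 = 0.1
(z → not y): min(1, 1 − 0.53 + 0.1) = 0.57
not (z → not y): Łukasiewicz ¬ gives 1 − 0.57 = 0.43
((((w ∧ w) → x) ∧ (not (x → y) ∨ (w → x))) → not (z → not y)): min(1, 1 − 1 + 0.43) = 0.43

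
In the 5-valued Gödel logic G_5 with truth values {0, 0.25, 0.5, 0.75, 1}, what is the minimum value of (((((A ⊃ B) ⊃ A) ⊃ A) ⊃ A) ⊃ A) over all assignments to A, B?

The minimum is attained at A = 0.25, B = 0:
  (A ⊃ B): 0.25 > 0, so result = 0
  ((A ⊃ B) ⊃ A): 0 ≤ 0.25, so result = 1
  (((A ⊃ B) ⊃ A) ⊃ A): 1 > 0.25, so result = 0.25
  ((((A ⊃ B) ⊃ A) ⊃ A) ⊃ A): 0.25 ≤ 0.25, so result = 1
  (((((A ⊃ B) ⊃ A) ⊃ A) ⊃ A) ⊃ A): 1 > 0.25, so result = 0.25
Checking all 25 assignments confirms none give a value below 0.25.

0.25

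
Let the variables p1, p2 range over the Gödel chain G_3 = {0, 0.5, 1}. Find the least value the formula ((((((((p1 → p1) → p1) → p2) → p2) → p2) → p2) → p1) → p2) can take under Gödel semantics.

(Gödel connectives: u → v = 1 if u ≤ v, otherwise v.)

0.00

The minimum is attained at p1 = 0, p2 = 0:
  (p1 → p1): 0 ≤ 0, so result = 1
  ((p1 → p1) → p1): 1 > 0, so result = 0
  (((p1 → p1) → p1) → p2): 0 ≤ 0, so result = 1
  ((((p1 → p1) → p1) → p2) → p2): 1 > 0, so result = 0
  (((((p1 → p1) → p1) → p2) → p2) → p2): 0 ≤ 0, so result = 1
  ((((((p1 → p1) → p1) → p2) → p2) → p2) → p2): 1 > 0, so result = 0
  (((((((p1 → p1) → p1) → p2) → p2) → p2) → p2) → p1): 0 ≤ 0, so result = 1
  ((((((((p1 → p1) → p1) → p2) → p2) → p2) → p2) → p1) → p2): 1 > 0, so result = 0
Checking all 9 assignments confirms none give a value below 0.00.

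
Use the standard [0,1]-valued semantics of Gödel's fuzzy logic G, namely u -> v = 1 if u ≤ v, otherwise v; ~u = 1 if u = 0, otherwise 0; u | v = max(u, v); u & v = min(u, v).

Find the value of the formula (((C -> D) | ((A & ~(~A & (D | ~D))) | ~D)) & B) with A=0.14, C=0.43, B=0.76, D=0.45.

(C -> D): 0.43 ≤ 0.45, so result = 1
~A: Gödel ¬ of 0.14 = 0 (operand ≠ 0)
~D: Gödel ¬ of 0.45 = 0 (operand ≠ 0)
(D | ~D) = max(0.45, 0) = 0.45
(~A & (D | ~D)) = min(0, 0.45) = 0
~(~A & (D | ~D)): Gödel ¬ of 0 = 1 (operand is 0)
(A & ~(~A & (D | ~D))) = min(0.14, 1) = 0.14
~D: Gödel ¬ of 0.45 = 0 (operand ≠ 0)
((A & ~(~A & (D | ~D))) | ~D) = max(0.14, 0) = 0.14
((C -> D) | ((A & ~(~A & (D | ~D))) | ~D)) = max(1, 0.14) = 1
(((C -> D) | ((A & ~(~A & (D | ~D))) | ~D)) & B) = min(1, 0.76) = 0.76

0.76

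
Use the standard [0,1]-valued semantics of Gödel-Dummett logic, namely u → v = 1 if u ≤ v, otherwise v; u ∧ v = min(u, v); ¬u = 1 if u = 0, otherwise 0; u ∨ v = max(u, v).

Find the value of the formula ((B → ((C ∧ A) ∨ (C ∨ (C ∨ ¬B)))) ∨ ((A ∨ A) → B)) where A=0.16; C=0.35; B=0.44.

(C ∧ A) = min(0.35, 0.16) = 0.16
¬B: Gödel ¬ of 0.44 = 0 (operand ≠ 0)
(C ∨ ¬B) = max(0.35, 0) = 0.35
(C ∨ (C ∨ ¬B)) = max(0.35, 0.35) = 0.35
((C ∧ A) ∨ (C ∨ (C ∨ ¬B))) = max(0.16, 0.35) = 0.35
(B → ((C ∧ A) ∨ (C ∨ (C ∨ ¬B)))): 0.44 > 0.35, so result = 0.35
(A ∨ A) = max(0.16, 0.16) = 0.16
((A ∨ A) → B): 0.16 ≤ 0.44, so result = 1
((B → ((C ∧ A) ∨ (C ∨ (C ∨ ¬B)))) ∨ ((A ∨ A) → B)) = max(0.35, 1) = 1

1.00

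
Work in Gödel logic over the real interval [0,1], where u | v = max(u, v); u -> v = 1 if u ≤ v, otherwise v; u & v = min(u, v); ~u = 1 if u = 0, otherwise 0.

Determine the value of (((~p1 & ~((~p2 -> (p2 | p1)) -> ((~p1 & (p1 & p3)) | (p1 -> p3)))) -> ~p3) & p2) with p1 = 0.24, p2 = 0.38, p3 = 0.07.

~p1: Gödel ¬ of 0.24 = 0 (operand ≠ 0)
~p2: Gödel ¬ of 0.38 = 0 (operand ≠ 0)
(p2 | p1) = max(0.38, 0.24) = 0.38
(~p2 -> (p2 | p1)): 0 ≤ 0.38, so result = 1
~p1: Gödel ¬ of 0.24 = 0 (operand ≠ 0)
(p1 & p3) = min(0.24, 0.07) = 0.07
(~p1 & (p1 & p3)) = min(0, 0.07) = 0
(p1 -> p3): 0.24 > 0.07, so result = 0.07
((~p1 & (p1 & p3)) | (p1 -> p3)) = max(0, 0.07) = 0.07
((~p2 -> (p2 | p1)) -> ((~p1 & (p1 & p3)) | (p1 -> p3))): 1 > 0.07, so result = 0.07
~((~p2 -> (p2 | p1)) -> ((~p1 & (p1 & p3)) | (p1 -> p3))): Gödel ¬ of 0.07 = 0 (operand ≠ 0)
(~p1 & ~((~p2 -> (p2 | p1)) -> ((~p1 & (p1 & p3)) | (p1 -> p3)))) = min(0, 0) = 0
~p3: Gödel ¬ of 0.07 = 0 (operand ≠ 0)
((~p1 & ~((~p2 -> (p2 | p1)) -> ((~p1 & (p1 & p3)) | (p1 -> p3)))) -> ~p3): 0 ≤ 0, so result = 1
(((~p1 & ~((~p2 -> (p2 | p1)) -> ((~p1 & (p1 & p3)) | (p1 -> p3)))) -> ~p3) & p2) = min(1, 0.38) = 0.38

0.38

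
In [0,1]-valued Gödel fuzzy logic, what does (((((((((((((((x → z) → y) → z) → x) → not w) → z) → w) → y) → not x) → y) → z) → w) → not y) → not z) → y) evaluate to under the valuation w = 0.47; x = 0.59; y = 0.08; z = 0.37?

(x → z): 0.59 > 0.37, so result = 0.37
((x → z) → y): 0.37 > 0.08, so result = 0.08
(((x → z) → y) → z): 0.08 ≤ 0.37, so result = 1
((((x → z) → y) → z) → x): 1 > 0.59, so result = 0.59
not w: Gödel ¬ of 0.47 = 0 (operand ≠ 0)
(((((x → z) → y) → z) → x) → not w): 0.59 > 0, so result = 0
((((((x → z) → y) → z) → x) → not w) → z): 0 ≤ 0.37, so result = 1
(((((((x → z) → y) → z) → x) → not w) → z) → w): 1 > 0.47, so result = 0.47
((((((((x → z) → y) → z) → x) → not w) → z) → w) → y): 0.47 > 0.08, so result = 0.08
not x: Gödel ¬ of 0.59 = 0 (operand ≠ 0)
(((((((((x → z) → y) → z) → x) → not w) → z) → w) → y) → not x): 0.08 > 0, so result = 0
((((((((((x → z) → y) → z) → x) → not w) → z) → w) → y) → not x) → y): 0 ≤ 0.08, so result = 1
(((((((((((x → z) → y) → z) → x) → not w) → z) → w) → y) → not x) → y) → z): 1 > 0.37, so result = 0.37
((((((((((((x → z) → y) → z) → x) → not w) → z) → w) → y) → not x) → y) → z) → w): 0.37 ≤ 0.47, so result = 1
not y: Gödel ¬ of 0.08 = 0 (operand ≠ 0)
(((((((((((((x → z) → y) → z) → x) → not w) → z) → w) → y) → not x) → y) → z) → w) → not y): 1 > 0, so result = 0
not z: Gödel ¬ of 0.37 = 0 (operand ≠ 0)
((((((((((((((x → z) → y) → z) → x) → not w) → z) → w) → y) → not x) → y) → z) → w) → not y) → not z): 0 ≤ 0, so result = 1
(((((((((((((((x → z) → y) → z) → x) → not w) → z) → w) → y) → not x) → y) → z) → w) → not y) → not z) → y): 1 > 0.08, so result = 0.08

0.08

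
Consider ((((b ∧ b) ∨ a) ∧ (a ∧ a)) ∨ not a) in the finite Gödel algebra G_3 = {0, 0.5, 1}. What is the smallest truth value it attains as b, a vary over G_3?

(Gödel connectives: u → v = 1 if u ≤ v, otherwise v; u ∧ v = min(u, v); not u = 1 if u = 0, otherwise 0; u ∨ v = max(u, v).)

0.50

The minimum is attained at b = 0, a = 0.5:
  (b ∧ b) = min(0, 0) = 0
  ((b ∧ b) ∨ a) = max(0, 0.5) = 0.5
  (a ∧ a) = min(0.5, 0.5) = 0.5
  (((b ∧ b) ∨ a) ∧ (a ∧ a)) = min(0.5, 0.5) = 0.5
  not a: Gödel ¬ of 0.5 = 0 (operand ≠ 0)
  ((((b ∧ b) ∨ a) ∧ (a ∧ a)) ∨ not a) = max(0.5, 0) = 0.5
Checking all 9 assignments confirms none give a value below 0.50.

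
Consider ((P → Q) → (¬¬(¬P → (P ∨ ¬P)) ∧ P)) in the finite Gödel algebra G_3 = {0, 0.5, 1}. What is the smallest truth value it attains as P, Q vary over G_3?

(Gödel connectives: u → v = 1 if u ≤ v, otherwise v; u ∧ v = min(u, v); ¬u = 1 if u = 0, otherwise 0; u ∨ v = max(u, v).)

0.00

The minimum is attained at P = 0, Q = 0:
  (P → Q): 0 ≤ 0, so result = 1
  ¬P: Gödel ¬ of 0 = 1 (operand is 0)
  ¬P: Gödel ¬ of 0 = 1 (operand is 0)
  (P ∨ ¬P) = max(0, 1) = 1
  (¬P → (P ∨ ¬P)): 1 ≤ 1, so result = 1
  ¬(¬P → (P ∨ ¬P)): Gödel ¬ of 1 = 0 (operand ≠ 0)
  ¬¬(¬P → (P ∨ ¬P)): Gödel ¬ of 0 = 1 (operand is 0)
  (¬¬(¬P → (P ∨ ¬P)) ∧ P) = min(1, 0) = 0
  ((P → Q) → (¬¬(¬P → (P ∨ ¬P)) ∧ P)): 1 > 0, so result = 0
Checking all 9 assignments confirms none give a value below 0.00.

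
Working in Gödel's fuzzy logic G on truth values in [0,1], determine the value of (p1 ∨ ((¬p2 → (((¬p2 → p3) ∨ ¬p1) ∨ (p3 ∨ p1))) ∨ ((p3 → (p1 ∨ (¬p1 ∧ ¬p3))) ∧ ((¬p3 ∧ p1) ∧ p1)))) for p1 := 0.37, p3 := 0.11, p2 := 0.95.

1.00

¬p2: Gödel ¬ of 0.95 = 0 (operand ≠ 0)
¬p2: Gödel ¬ of 0.95 = 0 (operand ≠ 0)
(¬p2 → p3): 0 ≤ 0.11, so result = 1
¬p1: Gödel ¬ of 0.37 = 0 (operand ≠ 0)
((¬p2 → p3) ∨ ¬p1) = max(1, 0) = 1
(p3 ∨ p1) = max(0.11, 0.37) = 0.37
(((¬p2 → p3) ∨ ¬p1) ∨ (p3 ∨ p1)) = max(1, 0.37) = 1
(¬p2 → (((¬p2 → p3) ∨ ¬p1) ∨ (p3 ∨ p1))): 0 ≤ 1, so result = 1
¬p1: Gödel ¬ of 0.37 = 0 (operand ≠ 0)
¬p3: Gödel ¬ of 0.11 = 0 (operand ≠ 0)
(¬p1 ∧ ¬p3) = min(0, 0) = 0
(p1 ∨ (¬p1 ∧ ¬p3)) = max(0.37, 0) = 0.37
(p3 → (p1 ∨ (¬p1 ∧ ¬p3))): 0.11 ≤ 0.37, so result = 1
¬p3: Gödel ¬ of 0.11 = 0 (operand ≠ 0)
(¬p3 ∧ p1) = min(0, 0.37) = 0
((¬p3 ∧ p1) ∧ p1) = min(0, 0.37) = 0
((p3 → (p1 ∨ (¬p1 ∧ ¬p3))) ∧ ((¬p3 ∧ p1) ∧ p1)) = min(1, 0) = 0
((¬p2 → (((¬p2 → p3) ∨ ¬p1) ∨ (p3 ∨ p1))) ∨ ((p3 → (p1 ∨ (¬p1 ∧ ¬p3))) ∧ ((¬p3 ∧ p1) ∧ p1))) = max(1, 0) = 1
(p1 ∨ ((¬p2 → (((¬p2 → p3) ∨ ¬p1) ∨ (p3 ∨ p1))) ∨ ((p3 → (p1 ∨ (¬p1 ∧ ¬p3))) ∧ ((¬p3 ∧ p1) ∧ p1)))) = max(0.37, 1) = 1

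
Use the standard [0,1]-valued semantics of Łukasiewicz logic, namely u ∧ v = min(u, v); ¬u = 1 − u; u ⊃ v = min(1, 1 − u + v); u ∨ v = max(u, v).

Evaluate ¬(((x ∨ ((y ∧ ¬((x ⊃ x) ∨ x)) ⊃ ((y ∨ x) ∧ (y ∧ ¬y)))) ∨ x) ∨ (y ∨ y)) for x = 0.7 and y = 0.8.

(x ⊃ x): min(1, 1 − 0.7 + 0.7) = 1
((x ⊃ x) ∨ x) = max(1, 0.7) = 1
¬((x ⊃ x) ∨ x): Łukasiewicz ¬ gives 1 − 1 = 0
(y ∧ ¬((x ⊃ x) ∨ x)) = min(0.8, 0) = 0
(y ∨ x) = max(0.8, 0.7) = 0.8
¬y: Łukasiewicz ¬ gives 1 − 0.8 = 0.2
(y ∧ ¬y) = min(0.8, 0.2) = 0.2
((y ∨ x) ∧ (y ∧ ¬y)) = min(0.8, 0.2) = 0.2
((y ∧ ¬((x ⊃ x) ∨ x)) ⊃ ((y ∨ x) ∧ (y ∧ ¬y))): min(1, 1 − 0 + 0.2) = 1
(x ∨ ((y ∧ ¬((x ⊃ x) ∨ x)) ⊃ ((y ∨ x) ∧ (y ∧ ¬y)))) = max(0.7, 1) = 1
((x ∨ ((y ∧ ¬((x ⊃ x) ∨ x)) ⊃ ((y ∨ x) ∧ (y ∧ ¬y)))) ∨ x) = max(1, 0.7) = 1
(y ∨ y) = max(0.8, 0.8) = 0.8
(((x ∨ ((y ∧ ¬((x ⊃ x) ∨ x)) ⊃ ((y ∨ x) ∧ (y ∧ ¬y)))) ∨ x) ∨ (y ∨ y)) = max(1, 0.8) = 1
¬(((x ∨ ((y ∧ ¬((x ⊃ x) ∨ x)) ⊃ ((y ∨ x) ∧ (y ∧ ¬y)))) ∨ x) ∨ (y ∨ y)): Łukasiewicz ¬ gives 1 − 1 = 0

0.00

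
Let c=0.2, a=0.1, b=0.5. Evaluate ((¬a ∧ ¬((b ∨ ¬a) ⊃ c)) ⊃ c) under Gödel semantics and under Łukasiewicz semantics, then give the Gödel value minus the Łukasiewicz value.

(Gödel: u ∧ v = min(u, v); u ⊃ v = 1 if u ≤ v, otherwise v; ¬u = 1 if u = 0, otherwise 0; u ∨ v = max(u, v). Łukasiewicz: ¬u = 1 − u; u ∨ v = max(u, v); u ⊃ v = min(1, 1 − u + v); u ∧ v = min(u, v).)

0.50

Gödel evaluation:
  ¬a: Gödel ¬ of 0.1 = 0 (operand ≠ 0)
  ¬a: Gödel ¬ of 0.1 = 0 (operand ≠ 0)
  (b ∨ ¬a) = max(0.5, 0) = 0.5
  ((b ∨ ¬a) ⊃ c): 0.5 > 0.2, so result = 0.2
  ¬((b ∨ ¬a) ⊃ c): Gödel ¬ of 0.2 = 0 (operand ≠ 0)
  (¬a ∧ ¬((b ∨ ¬a) ⊃ c)) = min(0, 0) = 0
  ((¬a ∧ ¬((b ∨ ¬a) ⊃ c)) ⊃ c): 0 ≤ 0.2, so result = 1
  Gödel value = 1
Łukasiewicz evaluation:
  ¬a: Łukasiewicz ¬ gives 1 − 0.1 = 0.9
  ¬a: Łukasiewicz ¬ gives 1 − 0.1 = 0.9
  (b ∨ ¬a) = max(0.5, 0.9) = 0.9
  ((b ∨ ¬a) ⊃ c): min(1, 1 − 0.9 + 0.2) = 0.3
  ¬((b ∨ ¬a) ⊃ c): Łukasiewicz ¬ gives 1 − 0.3 = 0.7
  (¬a ∧ ¬((b ∨ ¬a) ⊃ c)) = min(0.9, 0.7) = 0.7
  ((¬a ∧ ¬((b ∨ ¬a) ⊃ c)) ⊃ c): min(1, 1 − 0.7 + 0.2) = 0.5
  Łukasiewicz value = 0.5
Difference: 1 − 0.5 = 0.50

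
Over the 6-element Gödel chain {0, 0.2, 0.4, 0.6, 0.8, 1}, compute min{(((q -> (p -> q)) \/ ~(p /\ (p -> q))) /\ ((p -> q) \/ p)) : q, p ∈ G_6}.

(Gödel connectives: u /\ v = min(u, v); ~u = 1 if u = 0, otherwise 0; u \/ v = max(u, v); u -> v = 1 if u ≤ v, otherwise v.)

The minimum is attained at q = 0, p = 0.2:
  (p -> q): 0.2 > 0, so result = 0
  (q -> (p -> q)): 0 ≤ 0, so result = 1
  (p -> q): 0.2 > 0, so result = 0
  (p /\ (p -> q)) = min(0.2, 0) = 0
  ~(p /\ (p -> q)): Gödel ¬ of 0 = 1 (operand is 0)
  ((q -> (p -> q)) \/ ~(p /\ (p -> q))) = max(1, 1) = 1
  (p -> q): 0.2 > 0, so result = 0
  ((p -> q) \/ p) = max(0, 0.2) = 0.2
  (((q -> (p -> q)) \/ ~(p /\ (p -> q))) /\ ((p -> q) \/ p)) = min(1, 0.2) = 0.2
Checking all 36 assignments confirms none give a value below 0.20.

0.20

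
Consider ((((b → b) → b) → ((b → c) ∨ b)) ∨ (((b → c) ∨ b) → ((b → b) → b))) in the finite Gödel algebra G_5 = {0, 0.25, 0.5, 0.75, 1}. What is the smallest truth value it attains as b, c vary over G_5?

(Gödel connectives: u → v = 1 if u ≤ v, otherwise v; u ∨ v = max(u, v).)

Every assignment gives 1. For instance at b = 0, c = 0:
  (b → b): 0 ≤ 0, so result = 1
  ((b → b) → b): 1 > 0, so result = 0
  (b → c): 0 ≤ 0, so result = 1
  ((b → c) ∨ b) = max(1, 0) = 1
  (((b → b) → b) → ((b → c) ∨ b)): 0 ≤ 1, so result = 1
  (b → c): 0 ≤ 0, so result = 1
  ((b → c) ∨ b) = max(1, 0) = 1
  (b → b): 0 ≤ 0, so result = 1
  ((b → b) → b): 1 > 0, so result = 0
  (((b → c) ∨ b) → ((b → b) → b)): 1 > 0, so result = 0
  ((((b → b) → b) → ((b → c) ∨ b)) ∨ (((b → c) ∨ b) → ((b → b) → b))) = max(1, 0) = 1
All 25 assignments give value 1 — the formula is a G_5-tautology.

1.00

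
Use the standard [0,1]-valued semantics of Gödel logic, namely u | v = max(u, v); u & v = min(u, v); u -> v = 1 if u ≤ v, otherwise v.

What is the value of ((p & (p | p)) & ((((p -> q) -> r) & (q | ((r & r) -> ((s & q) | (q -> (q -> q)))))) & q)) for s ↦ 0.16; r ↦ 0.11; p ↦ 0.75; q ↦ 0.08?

0.08

(p | p) = max(0.75, 0.75) = 0.75
(p & (p | p)) = min(0.75, 0.75) = 0.75
(p -> q): 0.75 > 0.08, so result = 0.08
((p -> q) -> r): 0.08 ≤ 0.11, so result = 1
(r & r) = min(0.11, 0.11) = 0.11
(s & q) = min(0.16, 0.08) = 0.08
(q -> q): 0.08 ≤ 0.08, so result = 1
(q -> (q -> q)): 0.08 ≤ 1, so result = 1
((s & q) | (q -> (q -> q))) = max(0.08, 1) = 1
((r & r) -> ((s & q) | (q -> (q -> q)))): 0.11 ≤ 1, so result = 1
(q | ((r & r) -> ((s & q) | (q -> (q -> q))))) = max(0.08, 1) = 1
(((p -> q) -> r) & (q | ((r & r) -> ((s & q) | (q -> (q -> q)))))) = min(1, 1) = 1
((((p -> q) -> r) & (q | ((r & r) -> ((s & q) | (q -> (q -> q)))))) & q) = min(1, 0.08) = 0.08
((p & (p | p)) & ((((p -> q) -> r) & (q | ((r & r) -> ((s & q) | (q -> (q -> q)))))) & q)) = min(0.75, 0.08) = 0.08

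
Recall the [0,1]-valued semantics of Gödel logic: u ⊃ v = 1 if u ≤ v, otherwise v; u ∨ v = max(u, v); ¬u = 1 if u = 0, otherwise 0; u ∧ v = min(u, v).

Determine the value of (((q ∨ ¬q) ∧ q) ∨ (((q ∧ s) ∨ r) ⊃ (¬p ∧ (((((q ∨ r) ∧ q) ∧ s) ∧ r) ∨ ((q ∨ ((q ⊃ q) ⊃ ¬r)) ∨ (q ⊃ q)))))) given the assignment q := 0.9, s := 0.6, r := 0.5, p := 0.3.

0.90

¬q: Gödel ¬ of 0.9 = 0 (operand ≠ 0)
(q ∨ ¬q) = max(0.9, 0) = 0.9
((q ∨ ¬q) ∧ q) = min(0.9, 0.9) = 0.9
(q ∧ s) = min(0.9, 0.6) = 0.6
((q ∧ s) ∨ r) = max(0.6, 0.5) = 0.6
¬p: Gödel ¬ of 0.3 = 0 (operand ≠ 0)
(q ∨ r) = max(0.9, 0.5) = 0.9
((q ∨ r) ∧ q) = min(0.9, 0.9) = 0.9
(((q ∨ r) ∧ q) ∧ s) = min(0.9, 0.6) = 0.6
((((q ∨ r) ∧ q) ∧ s) ∧ r) = min(0.6, 0.5) = 0.5
(q ⊃ q): 0.9 ≤ 0.9, so result = 1
¬r: Gödel ¬ of 0.5 = 0 (operand ≠ 0)
((q ⊃ q) ⊃ ¬r): 1 > 0, so result = 0
(q ∨ ((q ⊃ q) ⊃ ¬r)) = max(0.9, 0) = 0.9
(q ⊃ q): 0.9 ≤ 0.9, so result = 1
((q ∨ ((q ⊃ q) ⊃ ¬r)) ∨ (q ⊃ q)) = max(0.9, 1) = 1
(((((q ∨ r) ∧ q) ∧ s) ∧ r) ∨ ((q ∨ ((q ⊃ q) ⊃ ¬r)) ∨ (q ⊃ q))) = max(0.5, 1) = 1
(¬p ∧ (((((q ∨ r) ∧ q) ∧ s) ∧ r) ∨ ((q ∨ ((q ⊃ q) ⊃ ¬r)) ∨ (q ⊃ q)))) = min(0, 1) = 0
(((q ∧ s) ∨ r) ⊃ (¬p ∧ (((((q ∨ r) ∧ q) ∧ s) ∧ r) ∨ ((q ∨ ((q ⊃ q) ⊃ ¬r)) ∨ (q ⊃ q))))): 0.6 > 0, so result = 0
(((q ∨ ¬q) ∧ q) ∨ (((q ∧ s) ∨ r) ⊃ (¬p ∧ (((((q ∨ r) ∧ q) ∧ s) ∧ r) ∨ ((q ∨ ((q ⊃ q) ⊃ ¬r)) ∨ (q ⊃ q)))))) = max(0.9, 0) = 0.9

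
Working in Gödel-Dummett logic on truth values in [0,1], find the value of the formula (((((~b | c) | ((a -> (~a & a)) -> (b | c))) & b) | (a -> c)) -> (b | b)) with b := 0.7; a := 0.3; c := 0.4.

~b: Gödel ¬ of 0.7 = 0 (operand ≠ 0)
(~b | c) = max(0, 0.4) = 0.4
~a: Gödel ¬ of 0.3 = 0 (operand ≠ 0)
(~a & a) = min(0, 0.3) = 0
(a -> (~a & a)): 0.3 > 0, so result = 0
(b | c) = max(0.7, 0.4) = 0.7
((a -> (~a & a)) -> (b | c)): 0 ≤ 0.7, so result = 1
((~b | c) | ((a -> (~a & a)) -> (b | c))) = max(0.4, 1) = 1
(((~b | c) | ((a -> (~a & a)) -> (b | c))) & b) = min(1, 0.7) = 0.7
(a -> c): 0.3 ≤ 0.4, so result = 1
((((~b | c) | ((a -> (~a & a)) -> (b | c))) & b) | (a -> c)) = max(0.7, 1) = 1
(b | b) = max(0.7, 0.7) = 0.7
(((((~b | c) | ((a -> (~a & a)) -> (b | c))) & b) | (a -> c)) -> (b | b)): 1 > 0.7, so result = 0.7

0.70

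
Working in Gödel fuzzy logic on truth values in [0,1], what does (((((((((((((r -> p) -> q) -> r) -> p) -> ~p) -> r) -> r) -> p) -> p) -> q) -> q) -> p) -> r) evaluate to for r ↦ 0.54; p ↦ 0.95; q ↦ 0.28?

0.54

(r -> p): 0.54 ≤ 0.95, so result = 1
((r -> p) -> q): 1 > 0.28, so result = 0.28
(((r -> p) -> q) -> r): 0.28 ≤ 0.54, so result = 1
((((r -> p) -> q) -> r) -> p): 1 > 0.95, so result = 0.95
~p: Gödel ¬ of 0.95 = 0 (operand ≠ 0)
(((((r -> p) -> q) -> r) -> p) -> ~p): 0.95 > 0, so result = 0
((((((r -> p) -> q) -> r) -> p) -> ~p) -> r): 0 ≤ 0.54, so result = 1
(((((((r -> p) -> q) -> r) -> p) -> ~p) -> r) -> r): 1 > 0.54, so result = 0.54
((((((((r -> p) -> q) -> r) -> p) -> ~p) -> r) -> r) -> p): 0.54 ≤ 0.95, so result = 1
(((((((((r -> p) -> q) -> r) -> p) -> ~p) -> r) -> r) -> p) -> p): 1 > 0.95, so result = 0.95
((((((((((r -> p) -> q) -> r) -> p) -> ~p) -> r) -> r) -> p) -> p) -> q): 0.95 > 0.28, so result = 0.28
(((((((((((r -> p) -> q) -> r) -> p) -> ~p) -> r) -> r) -> p) -> p) -> q) -> q): 0.28 ≤ 0.28, so result = 1
((((((((((((r -> p) -> q) -> r) -> p) -> ~p) -> r) -> r) -> p) -> p) -> q) -> q) -> p): 1 > 0.95, so result = 0.95
(((((((((((((r -> p) -> q) -> r) -> p) -> ~p) -> r) -> r) -> p) -> p) -> q) -> q) -> p) -> r): 0.95 > 0.54, so result = 0.54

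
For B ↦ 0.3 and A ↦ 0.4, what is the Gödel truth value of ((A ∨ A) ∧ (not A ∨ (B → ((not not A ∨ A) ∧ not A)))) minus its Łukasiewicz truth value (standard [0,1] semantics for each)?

Gödel evaluation:
  (A ∨ A) = max(0.4, 0.4) = 0.4
  not A: Gödel ¬ of 0.4 = 0 (operand ≠ 0)
  not A: Gödel ¬ of 0.4 = 0 (operand ≠ 0)
  not not A: Gödel ¬ of 0 = 1 (operand is 0)
  (not not A ∨ A) = max(1, 0.4) = 1
  not A: Gödel ¬ of 0.4 = 0 (operand ≠ 0)
  ((not not A ∨ A) ∧ not A) = min(1, 0) = 0
  (B → ((not not A ∨ A) ∧ not A)): 0.3 > 0, so result = 0
  (not A ∨ (B → ((not not A ∨ A) ∧ not A))) = max(0, 0) = 0
  ((A ∨ A) ∧ (not A ∨ (B → ((not not A ∨ A) ∧ not A)))) = min(0.4, 0) = 0
  Gödel value = 0
Łukasiewicz evaluation:
  (A ∨ A) = max(0.4, 0.4) = 0.4
  not A: Łukasiewicz ¬ gives 1 − 0.4 = 0.6
  not A: Łukasiewicz ¬ gives 1 − 0.4 = 0.6
  not not A: Łukasiewicz ¬ gives 1 − 0.6 = 0.4
  (not not A ∨ A) = max(0.4, 0.4) = 0.4
  not A: Łukasiewicz ¬ gives 1 − 0.4 = 0.6
  ((not not A ∨ A) ∧ not A) = min(0.4, 0.6) = 0.4
  (B → ((not not A ∨ A) ∧ not A)): min(1, 1 − 0.3 + 0.4) = 1
  (not A ∨ (B → ((not not A ∨ A) ∧ not A))) = max(0.6, 1) = 1
  ((A ∨ A) ∧ (not A ∨ (B → ((not not A ∨ A) ∧ not A)))) = min(0.4, 1) = 0.4
  Łukasiewicz value = 0.4
Difference: 0 − 0.4 = -0.40

-0.40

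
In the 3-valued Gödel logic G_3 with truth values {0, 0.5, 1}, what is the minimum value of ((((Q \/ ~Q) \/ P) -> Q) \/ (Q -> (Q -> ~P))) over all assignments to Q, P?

The minimum is attained at Q = 0.5, P = 1:
  ~Q: Gödel ¬ of 0.5 = 0 (operand ≠ 0)
  (Q \/ ~Q) = max(0.5, 0) = 0.5
  ((Q \/ ~Q) \/ P) = max(0.5, 1) = 1
  (((Q \/ ~Q) \/ P) -> Q): 1 > 0.5, so result = 0.5
  ~P: Gödel ¬ of 1 = 0 (operand ≠ 0)
  (Q -> ~P): 0.5 > 0, so result = 0
  (Q -> (Q -> ~P)): 0.5 > 0, so result = 0
  ((((Q \/ ~Q) \/ P) -> Q) \/ (Q -> (Q -> ~P))) = max(0.5, 0) = 0.5
Checking all 9 assignments confirms none give a value below 0.50.

0.50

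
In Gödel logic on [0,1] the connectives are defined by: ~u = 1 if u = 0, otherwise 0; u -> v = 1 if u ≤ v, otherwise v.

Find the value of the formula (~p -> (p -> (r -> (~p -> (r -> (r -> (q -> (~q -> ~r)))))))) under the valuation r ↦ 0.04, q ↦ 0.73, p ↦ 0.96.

1.00

~p: Gödel ¬ of 0.96 = 0 (operand ≠ 0)
~p: Gödel ¬ of 0.96 = 0 (operand ≠ 0)
~q: Gödel ¬ of 0.73 = 0 (operand ≠ 0)
~r: Gödel ¬ of 0.04 = 0 (operand ≠ 0)
(~q -> ~r): 0 ≤ 0, so result = 1
(q -> (~q -> ~r)): 0.73 ≤ 1, so result = 1
(r -> (q -> (~q -> ~r))): 0.04 ≤ 1, so result = 1
(r -> (r -> (q -> (~q -> ~r)))): 0.04 ≤ 1, so result = 1
(~p -> (r -> (r -> (q -> (~q -> ~r))))): 0 ≤ 1, so result = 1
(r -> (~p -> (r -> (r -> (q -> (~q -> ~r)))))): 0.04 ≤ 1, so result = 1
(p -> (r -> (~p -> (r -> (r -> (q -> (~q -> ~r))))))): 0.96 ≤ 1, so result = 1
(~p -> (p -> (r -> (~p -> (r -> (r -> (q -> (~q -> ~r)))))))): 0 ≤ 1, so result = 1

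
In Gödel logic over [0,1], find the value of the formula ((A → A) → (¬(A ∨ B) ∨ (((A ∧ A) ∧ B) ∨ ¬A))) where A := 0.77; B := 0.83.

0.77

(A → A): 0.77 ≤ 0.77, so result = 1
(A ∨ B) = max(0.77, 0.83) = 0.83
¬(A ∨ B): Gödel ¬ of 0.83 = 0 (operand ≠ 0)
(A ∧ A) = min(0.77, 0.77) = 0.77
((A ∧ A) ∧ B) = min(0.77, 0.83) = 0.77
¬A: Gödel ¬ of 0.77 = 0 (operand ≠ 0)
(((A ∧ A) ∧ B) ∨ ¬A) = max(0.77, 0) = 0.77
(¬(A ∨ B) ∨ (((A ∧ A) ∧ B) ∨ ¬A)) = max(0, 0.77) = 0.77
((A → A) → (¬(A ∨ B) ∨ (((A ∧ A) ∧ B) ∨ ¬A))): 1 > 0.77, so result = 0.77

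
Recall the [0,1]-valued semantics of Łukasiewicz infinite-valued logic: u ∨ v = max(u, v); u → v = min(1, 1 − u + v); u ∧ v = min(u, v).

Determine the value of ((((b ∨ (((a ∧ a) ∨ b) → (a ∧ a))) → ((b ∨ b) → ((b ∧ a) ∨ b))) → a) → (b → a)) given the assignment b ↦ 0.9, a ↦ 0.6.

1.00

(a ∧ a) = min(0.6, 0.6) = 0.6
((a ∧ a) ∨ b) = max(0.6, 0.9) = 0.9
(a ∧ a) = min(0.6, 0.6) = 0.6
(((a ∧ a) ∨ b) → (a ∧ a)): min(1, 1 − 0.9 + 0.6) = 0.7
(b ∨ (((a ∧ a) ∨ b) → (a ∧ a))) = max(0.9, 0.7) = 0.9
(b ∨ b) = max(0.9, 0.9) = 0.9
(b ∧ a) = min(0.9, 0.6) = 0.6
((b ∧ a) ∨ b) = max(0.6, 0.9) = 0.9
((b ∨ b) → ((b ∧ a) ∨ b)): min(1, 1 − 0.9 + 0.9) = 1
((b ∨ (((a ∧ a) ∨ b) → (a ∧ a))) → ((b ∨ b) → ((b ∧ a) ∨ b))): min(1, 1 − 0.9 + 1) = 1
(((b ∨ (((a ∧ a) ∨ b) → (a ∧ a))) → ((b ∨ b) → ((b ∧ a) ∨ b))) → a): min(1, 1 − 1 + 0.6) = 0.6
(b → a): min(1, 1 − 0.9 + 0.6) = 0.7
((((b ∨ (((a ∧ a) ∨ b) → (a ∧ a))) → ((b ∨ b) → ((b ∧ a) ∨ b))) → a) → (b → a)): min(1, 1 − 0.6 + 0.7) = 1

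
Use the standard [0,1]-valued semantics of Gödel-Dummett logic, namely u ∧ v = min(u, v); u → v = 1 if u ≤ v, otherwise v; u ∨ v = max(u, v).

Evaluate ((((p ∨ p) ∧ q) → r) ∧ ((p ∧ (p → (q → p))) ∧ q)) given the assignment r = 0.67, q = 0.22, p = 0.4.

(p ∨ p) = max(0.4, 0.4) = 0.4
((p ∨ p) ∧ q) = min(0.4, 0.22) = 0.22
(((p ∨ p) ∧ q) → r): 0.22 ≤ 0.67, so result = 1
(q → p): 0.22 ≤ 0.4, so result = 1
(p → (q → p)): 0.4 ≤ 1, so result = 1
(p ∧ (p → (q → p))) = min(0.4, 1) = 0.4
((p ∧ (p → (q → p))) ∧ q) = min(0.4, 0.22) = 0.22
((((p ∨ p) ∧ q) → r) ∧ ((p ∧ (p → (q → p))) ∧ q)) = min(1, 0.22) = 0.22

0.22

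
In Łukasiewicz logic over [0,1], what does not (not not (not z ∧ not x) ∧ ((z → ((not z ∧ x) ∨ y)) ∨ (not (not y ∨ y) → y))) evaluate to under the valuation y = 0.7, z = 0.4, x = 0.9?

not z: Łukasiewicz ¬ gives 1 − 0.4 = 0.6
not x: Łukasiewicz ¬ gives 1 − 0.9 = 0.1
(not z ∧ not x) = min(0.6, 0.1) = 0.1
not (not z ∧ not x): Łukasiewicz ¬ gives 1 − 0.1 = 0.9
not not (not z ∧ not x): Łukasiewicz ¬ gives 1 − 0.9 = 0.1
not z: Łukasiewicz ¬ gives 1 − 0.4 = 0.6
(not z ∧ x) = min(0.6, 0.9) = 0.6
((not z ∧ x) ∨ y) = max(0.6, 0.7) = 0.7
(z → ((not z ∧ x) ∨ y)): min(1, 1 − 0.4 + 0.7) = 1
not y: Łukasiewicz ¬ gives 1 − 0.7 = 0.3
(not y ∨ y) = max(0.3, 0.7) = 0.7
not (not y ∨ y): Łukasiewicz ¬ gives 1 − 0.7 = 0.3
(not (not y ∨ y) → y): min(1, 1 − 0.3 + 0.7) = 1
((z → ((not z ∧ x) ∨ y)) ∨ (not (not y ∨ y) → y)) = max(1, 1) = 1
(not not (not z ∧ not x) ∧ ((z → ((not z ∧ x) ∨ y)) ∨ (not (not y ∨ y) → y))) = min(0.1, 1) = 0.1
not (not not (not z ∧ not x) ∧ ((z → ((not z ∧ x) ∨ y)) ∨ (not (not y ∨ y) → y))): Łukasiewicz ¬ gives 1 − 0.1 = 0.9

0.90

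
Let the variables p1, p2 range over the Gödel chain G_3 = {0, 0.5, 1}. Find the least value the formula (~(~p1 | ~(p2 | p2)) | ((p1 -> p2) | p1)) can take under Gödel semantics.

The minimum is attained at p1 = 0.5, p2 = 0:
  ~p1: Gödel ¬ of 0.5 = 0 (operand ≠ 0)
  (p2 | p2) = max(0, 0) = 0
  ~(p2 | p2): Gödel ¬ of 0 = 1 (operand is 0)
  (~p1 | ~(p2 | p2)) = max(0, 1) = 1
  ~(~p1 | ~(p2 | p2)): Gödel ¬ of 1 = 0 (operand ≠ 0)
  (p1 -> p2): 0.5 > 0, so result = 0
  ((p1 -> p2) | p1) = max(0, 0.5) = 0.5
  (~(~p1 | ~(p2 | p2)) | ((p1 -> p2) | p1)) = max(0, 0.5) = 0.5
Checking all 9 assignments confirms none give a value below 0.50.

0.50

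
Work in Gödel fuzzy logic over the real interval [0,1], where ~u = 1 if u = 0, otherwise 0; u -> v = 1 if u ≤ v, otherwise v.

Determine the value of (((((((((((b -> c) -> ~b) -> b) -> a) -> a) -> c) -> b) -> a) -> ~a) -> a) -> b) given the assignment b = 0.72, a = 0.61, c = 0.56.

0.72

(b -> c): 0.72 > 0.56, so result = 0.56
~b: Gödel ¬ of 0.72 = 0 (operand ≠ 0)
((b -> c) -> ~b): 0.56 > 0, so result = 0
(((b -> c) -> ~b) -> b): 0 ≤ 0.72, so result = 1
((((b -> c) -> ~b) -> b) -> a): 1 > 0.61, so result = 0.61
(((((b -> c) -> ~b) -> b) -> a) -> a): 0.61 ≤ 0.61, so result = 1
((((((b -> c) -> ~b) -> b) -> a) -> a) -> c): 1 > 0.56, so result = 0.56
(((((((b -> c) -> ~b) -> b) -> a) -> a) -> c) -> b): 0.56 ≤ 0.72, so result = 1
((((((((b -> c) -> ~b) -> b) -> a) -> a) -> c) -> b) -> a): 1 > 0.61, so result = 0.61
~a: Gödel ¬ of 0.61 = 0 (operand ≠ 0)
(((((((((b -> c) -> ~b) -> b) -> a) -> a) -> c) -> b) -> a) -> ~a): 0.61 > 0, so result = 0
((((((((((b -> c) -> ~b) -> b) -> a) -> a) -> c) -> b) -> a) -> ~a) -> a): 0 ≤ 0.61, so result = 1
(((((((((((b -> c) -> ~b) -> b) -> a) -> a) -> c) -> b) -> a) -> ~a) -> a) -> b): 1 > 0.72, so result = 0.72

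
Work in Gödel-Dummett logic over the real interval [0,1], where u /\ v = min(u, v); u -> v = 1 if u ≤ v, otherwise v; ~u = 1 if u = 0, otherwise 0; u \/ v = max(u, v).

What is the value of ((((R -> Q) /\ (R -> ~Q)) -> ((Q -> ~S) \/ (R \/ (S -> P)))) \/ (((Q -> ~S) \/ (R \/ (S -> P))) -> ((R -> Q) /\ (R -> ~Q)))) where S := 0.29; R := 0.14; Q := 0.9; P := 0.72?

(R -> Q): 0.14 ≤ 0.9, so result = 1
~Q: Gödel ¬ of 0.9 = 0 (operand ≠ 0)
(R -> ~Q): 0.14 > 0, so result = 0
((R -> Q) /\ (R -> ~Q)) = min(1, 0) = 0
~S: Gödel ¬ of 0.29 = 0 (operand ≠ 0)
(Q -> ~S): 0.9 > 0, so result = 0
(S -> P): 0.29 ≤ 0.72, so result = 1
(R \/ (S -> P)) = max(0.14, 1) = 1
((Q -> ~S) \/ (R \/ (S -> P))) = max(0, 1) = 1
(((R -> Q) /\ (R -> ~Q)) -> ((Q -> ~S) \/ (R \/ (S -> P)))): 0 ≤ 1, so result = 1
~S: Gödel ¬ of 0.29 = 0 (operand ≠ 0)
(Q -> ~S): 0.9 > 0, so result = 0
(S -> P): 0.29 ≤ 0.72, so result = 1
(R \/ (S -> P)) = max(0.14, 1) = 1
((Q -> ~S) \/ (R \/ (S -> P))) = max(0, 1) = 1
(R -> Q): 0.14 ≤ 0.9, so result = 1
~Q: Gödel ¬ of 0.9 = 0 (operand ≠ 0)
(R -> ~Q): 0.14 > 0, so result = 0
((R -> Q) /\ (R -> ~Q)) = min(1, 0) = 0
(((Q -> ~S) \/ (R \/ (S -> P))) -> ((R -> Q) /\ (R -> ~Q))): 1 > 0, so result = 0
((((R -> Q) /\ (R -> ~Q)) -> ((Q -> ~S) \/ (R \/ (S -> P)))) \/ (((Q -> ~S) \/ (R \/ (S -> P))) -> ((R -> Q) /\ (R -> ~Q)))) = max(1, 0) = 1

1.00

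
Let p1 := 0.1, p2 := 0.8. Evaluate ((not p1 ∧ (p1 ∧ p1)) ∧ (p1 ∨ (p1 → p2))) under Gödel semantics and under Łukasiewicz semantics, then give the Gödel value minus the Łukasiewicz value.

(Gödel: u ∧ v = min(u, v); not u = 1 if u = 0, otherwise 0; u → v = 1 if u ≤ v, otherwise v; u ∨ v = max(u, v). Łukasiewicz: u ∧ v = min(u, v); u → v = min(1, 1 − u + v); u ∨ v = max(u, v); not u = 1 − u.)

-0.10

Gödel evaluation:
  not p1: Gödel ¬ of 0.1 = 0 (operand ≠ 0)
  (p1 ∧ p1) = min(0.1, 0.1) = 0.1
  (not p1 ∧ (p1 ∧ p1)) = min(0, 0.1) = 0
  (p1 → p2): 0.1 ≤ 0.8, so result = 1
  (p1 ∨ (p1 → p2)) = max(0.1, 1) = 1
  ((not p1 ∧ (p1 ∧ p1)) ∧ (p1 ∨ (p1 → p2))) = min(0, 1) = 0
  Gödel value = 0
Łukasiewicz evaluation:
  not p1: Łukasiewicz ¬ gives 1 − 0.1 = 0.9
  (p1 ∧ p1) = min(0.1, 0.1) = 0.1
  (not p1 ∧ (p1 ∧ p1)) = min(0.9, 0.1) = 0.1
  (p1 → p2): min(1, 1 − 0.1 + 0.8) = 1
  (p1 ∨ (p1 → p2)) = max(0.1, 1) = 1
  ((not p1 ∧ (p1 ∧ p1)) ∧ (p1 ∨ (p1 → p2))) = min(0.1, 1) = 0.1
  Łukasiewicz value = 0.1
Difference: 0 − 0.1 = -0.10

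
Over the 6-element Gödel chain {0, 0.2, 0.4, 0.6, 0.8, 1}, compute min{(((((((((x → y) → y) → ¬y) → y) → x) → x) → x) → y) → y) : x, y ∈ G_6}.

0.20

The minimum is attained at x = 0, y = 0.2:
  (x → y): 0 ≤ 0.2, so result = 1
  ((x → y) → y): 1 > 0.2, so result = 0.2
  ¬y: Gödel ¬ of 0.2 = 0 (operand ≠ 0)
  (((x → y) → y) → ¬y): 0.2 > 0, so result = 0
  ((((x → y) → y) → ¬y) → y): 0 ≤ 0.2, so result = 1
  (((((x → y) → y) → ¬y) → y) → x): 1 > 0, so result = 0
  ((((((x → y) → y) → ¬y) → y) → x) → x): 0 ≤ 0, so result = 1
  (((((((x → y) → y) → ¬y) → y) → x) → x) → x): 1 > 0, so result = 0
  ((((((((x → y) → y) → ¬y) → y) → x) → x) → x) → y): 0 ≤ 0.2, so result = 1
  (((((((((x → y) → y) → ¬y) → y) → x) → x) → x) → y) → y): 1 > 0.2, so result = 0.2
Checking all 36 assignments confirms none give a value below 0.20.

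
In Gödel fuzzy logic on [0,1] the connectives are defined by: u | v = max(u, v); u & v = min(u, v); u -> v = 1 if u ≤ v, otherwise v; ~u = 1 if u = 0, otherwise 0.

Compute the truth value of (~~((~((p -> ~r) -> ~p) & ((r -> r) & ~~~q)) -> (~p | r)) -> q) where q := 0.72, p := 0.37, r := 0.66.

~r: Gödel ¬ of 0.66 = 0 (operand ≠ 0)
(p -> ~r): 0.37 > 0, so result = 0
~p: Gödel ¬ of 0.37 = 0 (operand ≠ 0)
((p -> ~r) -> ~p): 0 ≤ 0, so result = 1
~((p -> ~r) -> ~p): Gödel ¬ of 1 = 0 (operand ≠ 0)
(r -> r): 0.66 ≤ 0.66, so result = 1
~q: Gödel ¬ of 0.72 = 0 (operand ≠ 0)
~~q: Gödel ¬ of 0 = 1 (operand is 0)
~~~q: Gödel ¬ of 1 = 0 (operand ≠ 0)
((r -> r) & ~~~q) = min(1, 0) = 0
(~((p -> ~r) -> ~p) & ((r -> r) & ~~~q)) = min(0, 0) = 0
~p: Gödel ¬ of 0.37 = 0 (operand ≠ 0)
(~p | r) = max(0, 0.66) = 0.66
((~((p -> ~r) -> ~p) & ((r -> r) & ~~~q)) -> (~p | r)): 0 ≤ 0.66, so result = 1
~((~((p -> ~r) -> ~p) & ((r -> r) & ~~~q)) -> (~p | r)): Gödel ¬ of 1 = 0 (operand ≠ 0)
~~((~((p -> ~r) -> ~p) & ((r -> r) & ~~~q)) -> (~p | r)): Gödel ¬ of 0 = 1 (operand is 0)
(~~((~((p -> ~r) -> ~p) & ((r -> r) & ~~~q)) -> (~p | r)) -> q): 1 > 0.72, so result = 0.72

0.72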